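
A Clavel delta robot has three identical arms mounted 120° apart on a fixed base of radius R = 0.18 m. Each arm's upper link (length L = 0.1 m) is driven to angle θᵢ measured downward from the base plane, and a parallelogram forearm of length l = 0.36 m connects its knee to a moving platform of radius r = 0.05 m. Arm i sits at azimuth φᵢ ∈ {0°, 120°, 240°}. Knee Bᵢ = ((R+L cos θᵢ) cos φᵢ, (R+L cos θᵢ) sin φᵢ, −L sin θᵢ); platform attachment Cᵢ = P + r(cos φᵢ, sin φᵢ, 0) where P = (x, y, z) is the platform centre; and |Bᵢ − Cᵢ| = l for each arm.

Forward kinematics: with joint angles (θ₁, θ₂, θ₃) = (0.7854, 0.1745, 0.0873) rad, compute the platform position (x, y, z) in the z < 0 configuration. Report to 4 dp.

arm 1 at φ=0.0°: e+L cos θ1 = 0.2007;  O1 = (0.2007, 0.0000, -0.0707)
O2 = (0.2285·cos120.0°, 0.2285·sin120.0°, -0.0174) = (-0.1142, 0.1979, -0.0174)
φ3=240.0°: virtual centre (-0.1148, -0.1989, -0.0087), radius l
|O₂|²−|O₁|² = 0.0072;  |O₃|²−|O₁|² = 0.0075
linear system: -0.6299x+0.3957y = 0.0072−0.1067z; -0.6310x+-0.3977y = 0.0075−0.1240z
Cramer: x(z) = -0.0117+0.1829z;  y(z) = -0.0004+0.0215z
quadratic in z: (1.0339)z²+(0.0637)z+(-0.0795)=0, √Δ=0.5769 → z ∈ {-0.3098, 0.2482}; z = -0.3098 (taking z<0)
x = -0.0683, y = -0.0070

(-0.0683, -0.0070, -0.3098)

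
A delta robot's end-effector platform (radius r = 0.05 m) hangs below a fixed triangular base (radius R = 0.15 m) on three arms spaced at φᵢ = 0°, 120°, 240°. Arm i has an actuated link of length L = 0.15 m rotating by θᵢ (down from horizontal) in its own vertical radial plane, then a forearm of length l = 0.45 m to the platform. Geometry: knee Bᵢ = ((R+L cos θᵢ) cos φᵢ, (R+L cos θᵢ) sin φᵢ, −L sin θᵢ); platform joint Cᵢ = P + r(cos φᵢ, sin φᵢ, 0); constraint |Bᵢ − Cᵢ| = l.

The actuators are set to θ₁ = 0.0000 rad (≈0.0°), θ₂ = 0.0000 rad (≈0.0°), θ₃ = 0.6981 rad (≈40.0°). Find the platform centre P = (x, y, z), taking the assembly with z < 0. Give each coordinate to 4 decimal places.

φ1=0.0°: virtual centre (0.2500, 0.0000, 0.0000), radius l
φ2=120.0°: virtual centre (-0.1250, 0.2165, 0.0000), radius l
arm 3 at φ=240.0°: ρ3 = 0.2149;  S3 = (-0.1075, -0.1861, -0.0964)
subtract pairs → two planes through P
linear system: -0.7500x+0.4330y = 0.0000−0.0000z; -0.7149x+-0.3722y = -0.0070−-0.1928z
det = 0.5887;  x = 0.0052+-0.1418z,  y = 0.0089+-0.2456z
sphere 1 gives Az²+Bz+C=0 with A=1.0805, B=0.0651, C=-0.1425;  B²−4AC=0.6200;  roots -0.3945, 0.3343;  negative root z = -0.3945
x = 0.0611, y = 0.1058

(0.0611, 0.1058, -0.3945)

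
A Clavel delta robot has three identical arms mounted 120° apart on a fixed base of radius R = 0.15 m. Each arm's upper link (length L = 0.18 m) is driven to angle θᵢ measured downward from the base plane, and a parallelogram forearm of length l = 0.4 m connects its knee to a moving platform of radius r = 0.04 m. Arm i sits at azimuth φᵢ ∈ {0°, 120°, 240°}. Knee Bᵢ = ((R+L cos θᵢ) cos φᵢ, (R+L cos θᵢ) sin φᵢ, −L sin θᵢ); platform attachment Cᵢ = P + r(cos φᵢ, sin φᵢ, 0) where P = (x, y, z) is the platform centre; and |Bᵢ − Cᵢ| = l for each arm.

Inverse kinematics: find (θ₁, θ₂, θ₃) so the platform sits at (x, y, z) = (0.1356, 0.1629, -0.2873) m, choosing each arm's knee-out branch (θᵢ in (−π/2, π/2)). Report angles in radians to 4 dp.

φ1=0.0° → target in arm frame (0.1356, 0.1629)
  A=-0.0256, B=-0.2873, C=(l²−L²−A²−y'²−z²)/(2L)=0.0496
  √(A²+B²)=0.2884;  θ1 = -1.6597+1.3979 ≈ -0.2618
rotate P by −φ2: (0.0733, -0.1989, -0.2873)
  A=0.0367, B=-0.2873, C=(l²−L²−A²−y'²−z²)/(2L)=0.0115
  θ2 = atan2(B,A) + arccos(C/0.2896) = 0.0873
rotate P by −φ3: (-0.2089, 0.0360, -0.2873)
  e−x'=0.3189;  (l²−L²−(e−x')²−y'²−z²)/2L = -0.1609
  √(A²+B²)=0.4292;  θ3 = -0.7334+1.9550 ≈ 1.2217

θ₁ = -0.2618, θ₂ = 0.0873, θ₃ = 1.2217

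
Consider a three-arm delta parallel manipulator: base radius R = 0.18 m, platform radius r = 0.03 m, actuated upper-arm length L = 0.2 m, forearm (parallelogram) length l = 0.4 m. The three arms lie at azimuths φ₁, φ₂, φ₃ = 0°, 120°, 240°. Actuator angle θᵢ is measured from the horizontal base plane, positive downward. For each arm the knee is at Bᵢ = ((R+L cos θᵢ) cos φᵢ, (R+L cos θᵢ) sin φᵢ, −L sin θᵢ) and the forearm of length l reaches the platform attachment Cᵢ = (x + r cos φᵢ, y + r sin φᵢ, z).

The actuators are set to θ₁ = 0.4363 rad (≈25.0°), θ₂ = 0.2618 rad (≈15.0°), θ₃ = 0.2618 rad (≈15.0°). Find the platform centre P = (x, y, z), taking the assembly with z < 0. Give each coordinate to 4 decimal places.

O1 = (0.3313·cos0.0°, 0.3313·sin0.0°, -0.0845) = (0.3313, 0.0000, -0.0845)
arm 2 at φ=120.0°: ρ2 = 0.3432;  O2 = (-0.1716, 0.2972, -0.0518)
arm 3 at φ=240.0°: ρ3 = 0.3432;  O3 = (-0.1716, -0.2972, -0.0518)
subtract pairs → two planes through P
plane₁₂: -1.0057x+0.5944y+0.0655z = 0.0036
Cramer: x(z) = -0.0036+0.0651z;  y(z) = 0.0000-0.0000z
quadratic in z: (1.0042)z²+(0.1254)z+(-0.0408)=0, √Δ=0.4236 → z ∈ {-0.2733, 0.1485}; z = -0.2733 (taking z<0)
x = -0.0214, y = 0.0000

(-0.0214, 0.0000, -0.2733)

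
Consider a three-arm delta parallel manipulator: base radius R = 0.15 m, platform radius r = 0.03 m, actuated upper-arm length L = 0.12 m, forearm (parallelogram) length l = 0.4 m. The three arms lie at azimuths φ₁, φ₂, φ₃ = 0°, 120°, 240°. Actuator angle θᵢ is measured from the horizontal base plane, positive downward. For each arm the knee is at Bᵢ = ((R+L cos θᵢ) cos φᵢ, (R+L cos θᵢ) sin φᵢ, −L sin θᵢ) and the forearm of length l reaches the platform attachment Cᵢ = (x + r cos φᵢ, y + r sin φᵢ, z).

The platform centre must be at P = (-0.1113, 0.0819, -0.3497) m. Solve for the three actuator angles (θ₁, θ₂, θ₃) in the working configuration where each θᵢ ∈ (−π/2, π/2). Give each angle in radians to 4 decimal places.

φ1=0.0° → target in arm frame (-0.1113, 0.0819)
  e−x'=0.2313;  (l²−L²−(e−x')²−y'²−z²)/2L = -0.1537
  √(A²+B²)=0.4193;  θ1 = -0.9864+1.9462 ≈ 0.9598
rotate P by −φ2: (0.1266, 0.0554, -0.3497)
  e−x'=-0.0066;  (l²−L²−(e−x')²−y'²−z²)/2L = 0.0841
  √(A²+B²)=0.3498;  θ2 = -1.5896+1.3279 ≈ -0.2617
rotate P by −φ3: (-0.0153, -0.1373, -0.3497)
  A=0.1353, B=-0.3497, C=(l²−L²−A²−y'²−z²)/(2L)=-0.0577
  θ3 = atan2(B,A) + arccos(C/0.3750) = 0.5237

θ₁ = 0.9598, θ₂ = -0.2617, θ₃ = 0.5237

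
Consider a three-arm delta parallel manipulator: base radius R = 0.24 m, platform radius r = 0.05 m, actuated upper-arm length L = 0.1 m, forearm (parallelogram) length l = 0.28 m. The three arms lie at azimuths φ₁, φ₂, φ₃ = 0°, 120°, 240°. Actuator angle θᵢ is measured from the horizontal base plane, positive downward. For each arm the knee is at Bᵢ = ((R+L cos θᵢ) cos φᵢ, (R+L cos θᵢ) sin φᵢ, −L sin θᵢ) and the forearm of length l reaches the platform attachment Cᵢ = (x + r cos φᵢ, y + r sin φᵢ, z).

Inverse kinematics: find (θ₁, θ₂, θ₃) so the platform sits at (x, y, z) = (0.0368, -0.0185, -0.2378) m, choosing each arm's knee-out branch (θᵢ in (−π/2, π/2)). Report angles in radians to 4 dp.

θ₁ = 0.7853, θ₂ = 1.3959, θ₃ = 1.1346

φ1=0.0° → target in arm frame (0.0368, -0.0185)
  A cos θ + B sin θ = C:  0.1532·cos θ + -0.2378·sin θ = -0.0598
  √(A²+B²)=0.2829;  θ1 = -0.9985+1.7838 ≈ 0.7853
rotate P by −φ2: (-0.0344, -0.0226, -0.2378)
  e−x'=0.2244;  (l²−L²−(e−x')²−y'²−z²)/2L = -0.1951
  γ=atan2(-0.2378,0.2244)=-0.8143;  ψ=arccos(-0.5968)=2.2103;  θ2=γ+ψ≈1.3959
φ3=240.0° → target in arm frame (-0.0024, 0.0411)
  A cos θ + B sin θ = C:  0.1924·cos θ + -0.2378·sin θ = -0.1342
  θ3 = atan2(B,A) + arccos(C/0.3059) = 1.1346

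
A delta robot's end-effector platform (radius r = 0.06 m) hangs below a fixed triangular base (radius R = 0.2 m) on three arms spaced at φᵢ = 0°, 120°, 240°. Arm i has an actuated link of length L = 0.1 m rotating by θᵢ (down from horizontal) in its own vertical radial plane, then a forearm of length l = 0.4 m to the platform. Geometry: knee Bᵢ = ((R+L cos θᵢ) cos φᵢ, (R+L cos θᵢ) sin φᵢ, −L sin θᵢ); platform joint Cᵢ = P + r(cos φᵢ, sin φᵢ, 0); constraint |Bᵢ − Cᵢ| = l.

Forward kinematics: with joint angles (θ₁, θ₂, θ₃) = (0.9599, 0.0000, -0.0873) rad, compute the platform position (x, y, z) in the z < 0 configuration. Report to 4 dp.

φ1=0.0°: virtual centre (0.1974, 0.0000, -0.0819), radius l
arm 2 at φ=120.0°: (R−r)+L cos θ2 = 0.2400;  S2 = (-0.1200, 0.2078, 0.0000)
arm 3 at φ=240.0°: (R−r)+L cos θ3 = 0.2396;  S3 = (-0.1198, -0.2075, 0.0087)
eliminate P² terms by subtracting sphere 1 from 2 and 3
plane₁₂: -0.6347x+0.4157y+0.1638z = 0.0119
det = 0.5271;  x = -0.0187+0.2719z,  y = 0.0001+0.0211z
quadratic in z: (1.0744)z²+(0.0463)z+(-0.1066)=0, √Δ=0.6784 → z ∈ {-0.3373, 0.2942}; z = -0.3373 (taking z<0)
x = -0.1104, y = -0.0070

(-0.1104, -0.0070, -0.3373)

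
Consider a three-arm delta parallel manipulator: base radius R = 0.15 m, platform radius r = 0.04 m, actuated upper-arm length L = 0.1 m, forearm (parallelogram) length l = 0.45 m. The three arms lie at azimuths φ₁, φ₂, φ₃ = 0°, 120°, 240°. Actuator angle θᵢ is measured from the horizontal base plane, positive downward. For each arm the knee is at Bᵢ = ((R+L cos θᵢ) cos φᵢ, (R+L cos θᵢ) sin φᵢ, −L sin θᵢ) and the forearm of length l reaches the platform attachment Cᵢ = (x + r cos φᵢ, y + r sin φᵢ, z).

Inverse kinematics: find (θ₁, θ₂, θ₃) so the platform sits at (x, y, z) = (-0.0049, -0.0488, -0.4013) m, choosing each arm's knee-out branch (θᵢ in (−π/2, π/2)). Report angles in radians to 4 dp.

φ1=0.0° → target in arm frame (-0.0049, -0.0488)
  A cos θ + B sin θ = C:  0.1149·cos θ + -0.4013·sin θ = 0.0794
  γ=atan2(-0.4013,0.1149)=-1.2919;  ψ=arccos(0.1902)=1.3795;  θ1=γ+ψ≈0.0875
arm 2 (φ=120.0°): x'=-0.0398, y'=0.0286
  A cos θ + B sin θ = C:  0.1498·cos θ + -0.4013·sin θ = 0.0410
  γ=atan2(-0.4013,0.1498)=-1.2135;  ψ=arccos(0.0956)=1.4750;  θ2=γ+ψ≈0.2615
arm 3 (φ=240.0°): x'=0.0447, y'=0.0202
  e−x'=0.0653;  (l²−L²−(e−x')²−y'²−z²)/2L = 0.1339
  √(A²+B²)=0.4066;  θ3 = -1.4095+1.2351 ≈ -0.1744

θ₁ = 0.0875, θ₂ = 0.2615, θ₃ = -0.1744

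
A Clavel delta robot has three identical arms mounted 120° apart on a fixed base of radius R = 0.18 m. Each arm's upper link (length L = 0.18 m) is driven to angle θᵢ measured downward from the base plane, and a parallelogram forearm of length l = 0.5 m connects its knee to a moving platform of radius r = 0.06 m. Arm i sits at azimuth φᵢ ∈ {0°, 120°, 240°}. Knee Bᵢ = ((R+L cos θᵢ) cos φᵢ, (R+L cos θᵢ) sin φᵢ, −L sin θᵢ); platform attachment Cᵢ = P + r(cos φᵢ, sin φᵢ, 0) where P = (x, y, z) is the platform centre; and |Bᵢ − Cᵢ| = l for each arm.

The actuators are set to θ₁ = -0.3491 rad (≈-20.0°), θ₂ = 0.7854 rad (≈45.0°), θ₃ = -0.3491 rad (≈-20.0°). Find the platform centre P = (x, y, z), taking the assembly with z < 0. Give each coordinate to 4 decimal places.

centre 1 = (0.2891·cos0.0°, 0.2891·sin0.0°, 0.0616) = (0.2891, 0.0000, 0.0616)
arm 2 at φ=120.0°: ρ2 = 0.2473;  centre 2 = (-0.1236, 0.2141, -0.1273)
arm 3 at φ=240.0°: ρ3 = 0.2891;  centre 3 = (-0.1446, -0.2504, 0.0616)
eliminate P² terms by subtracting sphere 1 from 2 and 3
[-0.8256 0.4283 -0.3777]·P = -0.0100;  [-0.8674 -0.5008 0.0000]·P = 0.0000
Cramer: x(z) = 0.0064-0.2410z;  y(z) = -0.0111+0.4174z
into |P−centre ₁|² = l²: 1.2323z² + 0.0039z + -0.1661 = 0;  Δ = 0.8190;  z = -0.3688 or 0.3656 → z<0 root = -0.3688
x = 0.0953, y = -0.1650

(0.0953, -0.1650, -0.3688)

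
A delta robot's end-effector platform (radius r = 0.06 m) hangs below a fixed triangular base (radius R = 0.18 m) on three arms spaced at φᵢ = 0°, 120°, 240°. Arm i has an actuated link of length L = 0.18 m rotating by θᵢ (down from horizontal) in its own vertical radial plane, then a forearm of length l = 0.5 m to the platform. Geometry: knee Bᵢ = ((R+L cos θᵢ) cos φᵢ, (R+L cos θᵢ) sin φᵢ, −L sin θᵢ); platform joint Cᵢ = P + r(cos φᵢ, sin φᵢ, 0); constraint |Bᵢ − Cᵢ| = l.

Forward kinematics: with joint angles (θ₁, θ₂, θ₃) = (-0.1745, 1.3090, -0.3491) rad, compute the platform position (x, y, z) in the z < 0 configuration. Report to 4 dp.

(0.1306, -0.2696, -0.3555)

arm 1 at φ=0.0°: (R−r)+L cos θ1 = 0.2973;  centre 1 = (0.2973, 0.0000, 0.0313)
φ2=120.0°: virtual centre (-0.0833, 0.1443, -0.1739), radius l
centre 3 = (0.2891·cos240.0°, 0.2891·sin240.0°, 0.0616) = (-0.1446, -0.2504, 0.0616)
eliminate P² terms by subtracting sphere 1 from 2 and 3
[-0.7611 0.2885 -0.4102]·P = -0.0314;  [-0.8837 -0.5008 0.0606]·P = -0.0019
det = 0.6361;  x = 0.0256+-0.2955z,  y = -0.0412+0.6424z
quadratic in z: (1.5000)z²+(0.0451)z+(-0.1735)=0, √Δ=1.0213 → z ∈ {-0.3555, 0.3254}; z = -0.3555 (taking z<0)
x = 0.1306, y = -0.2696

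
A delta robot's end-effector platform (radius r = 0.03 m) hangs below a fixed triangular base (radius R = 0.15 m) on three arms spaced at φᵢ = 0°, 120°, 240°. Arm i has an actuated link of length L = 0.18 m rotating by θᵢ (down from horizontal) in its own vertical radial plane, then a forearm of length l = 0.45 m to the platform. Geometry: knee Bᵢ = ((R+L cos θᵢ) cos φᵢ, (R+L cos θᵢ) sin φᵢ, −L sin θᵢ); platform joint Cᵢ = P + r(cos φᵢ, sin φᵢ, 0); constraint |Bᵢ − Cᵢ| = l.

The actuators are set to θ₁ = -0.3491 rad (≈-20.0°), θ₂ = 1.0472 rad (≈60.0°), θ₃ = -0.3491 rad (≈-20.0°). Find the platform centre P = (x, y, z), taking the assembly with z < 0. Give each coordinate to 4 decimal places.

φ1=0.0°: virtual centre (0.2891, 0.0000, 0.0616), radius l
φ2=120.0°: virtual centre (-0.1050, 0.1819, -0.1559), radius l
centre 3 = (0.2891·cos240.0°, 0.2891·sin240.0°, 0.0616) = (-0.1446, -0.2504, 0.0616)
eliminate P² terms by subtracting sphere 1 from 2 and 3
plane₁₂: -0.7883x+0.3637y+-0.4349z = -0.0190
det = 0.7103;  x = 0.0134+-0.3066z,  y = -0.0232+0.5311z
sphere 1 gives Az²+Bz+C=0 with A=1.3761, B=0.0213, C=-0.1221;  B²−4AC=0.6727;  roots -0.3058, 0.2903;  negative root z = -0.3058
x = 0.1072, y = -0.1856

(0.1072, -0.1856, -0.3058)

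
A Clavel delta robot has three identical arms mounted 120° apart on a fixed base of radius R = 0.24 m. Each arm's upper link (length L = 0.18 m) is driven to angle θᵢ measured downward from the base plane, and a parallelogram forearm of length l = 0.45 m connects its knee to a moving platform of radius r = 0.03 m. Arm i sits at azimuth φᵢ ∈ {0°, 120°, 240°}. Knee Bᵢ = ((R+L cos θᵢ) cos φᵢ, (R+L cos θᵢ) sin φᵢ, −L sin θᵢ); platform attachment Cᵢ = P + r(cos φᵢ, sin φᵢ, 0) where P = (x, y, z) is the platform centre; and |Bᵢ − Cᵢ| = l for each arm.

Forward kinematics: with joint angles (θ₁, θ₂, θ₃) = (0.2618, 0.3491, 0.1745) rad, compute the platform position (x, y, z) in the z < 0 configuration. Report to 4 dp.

φ1=0.0°: virtual centre (0.3839, 0.0000, -0.0466), radius l
arm 2 at φ=120.0°: (R−r)+L cos θ2 = 0.3791;  S2 = (-0.1896, 0.3283, -0.0616)
arm 3 at φ=240.0°: (R−r)+L cos θ3 = 0.3873;  S3 = (-0.1936, -0.3354, -0.0313)
eliminate P² terms by subtracting sphere 1 from 2 and 3
[-1.1469 0.6567 -0.0300]·P = -0.0020;  [-1.1550 -0.6708 0.0307]·P = 0.0014
Cramer: x(z) = 0.0003+0.0000z;  y(z) = -0.0026+0.0457z
quadratic in z: (1.0021)z²+(0.0929)z+(-0.0532)=0, √Δ=0.4709 → z ∈ {-0.2813, 0.1886}; z = -0.2813 (taking z<0)
x = 0.0002, y = -0.0154

(0.0002, -0.0154, -0.2813)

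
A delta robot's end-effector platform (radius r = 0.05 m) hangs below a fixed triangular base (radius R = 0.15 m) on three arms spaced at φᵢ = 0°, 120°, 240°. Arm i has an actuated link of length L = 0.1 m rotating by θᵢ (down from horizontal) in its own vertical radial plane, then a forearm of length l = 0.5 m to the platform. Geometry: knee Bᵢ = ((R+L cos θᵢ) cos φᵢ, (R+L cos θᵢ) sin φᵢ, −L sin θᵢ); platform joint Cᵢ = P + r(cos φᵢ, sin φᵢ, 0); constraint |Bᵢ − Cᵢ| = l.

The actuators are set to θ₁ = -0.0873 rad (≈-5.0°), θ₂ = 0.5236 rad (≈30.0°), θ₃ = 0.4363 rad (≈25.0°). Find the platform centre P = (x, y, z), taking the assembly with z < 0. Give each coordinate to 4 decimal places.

(0.0933, -0.0132, -0.4797)

φ1=0.0°: virtual centre (0.1996, 0.0000, 0.0087), radius l
φ2=120.0°: virtual centre (-0.0933, 0.1616, -0.0500), radius l
arm 3 at φ=240.0°: ρ3 = 0.1906;  S3 = (-0.0953, -0.1651, -0.0423)
eliminate P² terms by subtracting sphere 1 from 2 and 3
linear system: -0.5858x+0.3232y = -0.0026−-0.1174z; -0.5899x+-0.3302y = -0.0018−-0.1020z
Cramer: x(z) = 0.0038-0.1868z;  y(z) = -0.0013+0.0248z
sphere 1 gives Az²+Bz+C=0 with A=1.0355, B=0.0557, C=-0.2116;  B²−4AC=0.8794;  roots -0.4797, 0.4259;  negative root z = -0.4797
x = 0.0933, y = -0.0132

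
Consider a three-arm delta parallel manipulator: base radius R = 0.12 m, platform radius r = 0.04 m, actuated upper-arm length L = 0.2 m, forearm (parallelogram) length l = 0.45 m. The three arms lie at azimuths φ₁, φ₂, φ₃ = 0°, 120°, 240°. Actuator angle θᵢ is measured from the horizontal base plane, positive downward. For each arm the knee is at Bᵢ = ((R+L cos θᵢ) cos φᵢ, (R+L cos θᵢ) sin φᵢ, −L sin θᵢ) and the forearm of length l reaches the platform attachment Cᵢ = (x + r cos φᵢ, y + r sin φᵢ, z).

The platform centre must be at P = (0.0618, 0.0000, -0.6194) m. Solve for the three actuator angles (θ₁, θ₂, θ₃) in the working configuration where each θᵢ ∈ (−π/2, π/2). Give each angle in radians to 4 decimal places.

θ₁ = 1.1346, θ₂ = 1.3966, θ₃ = 1.3966

arm 1 (φ=0.0°): x'=0.0618, y'=0.0000
  e−x'=0.0182;  (l²−L²−(e−x')²−y'²−z²)/2L = -0.5537
  √(A²+B²)=0.6197;  θ1 = -1.5414+2.6760 ≈ 1.1346
arm 2 (φ=120.0°): x'=-0.0309, y'=-0.0535
  A=0.1109, B=-0.6194, C=(l²−L²−A²−y'²−z²)/(2L)=-0.5908
  γ=atan2(-0.6194,0.1109)=-1.3936;  ψ=arccos(-0.9389)=2.7902;  θ2=γ+ψ≈1.3966
φ3=240.0° → target in arm frame (-0.0309, 0.0535)
  e−x'=0.1109;  (l²−L²−(e−x')²−y'²−z²)/2L = -0.5908
  γ=atan2(-0.6194,0.1109)=-1.3936;  ψ=arccos(-0.9389)=2.7902;  θ3=γ+ψ≈1.3966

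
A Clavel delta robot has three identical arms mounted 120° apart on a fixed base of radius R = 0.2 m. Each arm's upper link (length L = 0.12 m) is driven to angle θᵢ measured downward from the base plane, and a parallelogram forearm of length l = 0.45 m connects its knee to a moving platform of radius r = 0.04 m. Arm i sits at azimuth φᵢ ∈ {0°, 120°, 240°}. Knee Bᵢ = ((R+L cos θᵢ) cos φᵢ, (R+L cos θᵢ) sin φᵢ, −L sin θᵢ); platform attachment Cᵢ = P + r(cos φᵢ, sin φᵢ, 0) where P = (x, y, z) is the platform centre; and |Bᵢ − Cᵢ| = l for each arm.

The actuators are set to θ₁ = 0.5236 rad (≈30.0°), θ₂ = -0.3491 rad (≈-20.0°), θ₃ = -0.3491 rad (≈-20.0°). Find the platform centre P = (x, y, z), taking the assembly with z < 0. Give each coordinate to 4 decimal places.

(-0.0891, 0.0000, -0.3390)

O1 = (0.2639·cos0.0°, 0.2639·sin0.0°, -0.0600) = (0.2639, 0.0000, -0.0600)
O2 = (0.2728·cos120.0°, 0.2728·sin120.0°, 0.0410) = (-0.1364, 0.2362, 0.0410)
arm 3 at φ=240.0°: ρ3 = 0.2728;  O3 = (-0.1364, -0.2362, 0.0410)
|O₂|²−|O₁|² = 0.0028;  |O₃|²−|O₁|² = 0.0028
plane₁₂: -0.8006x+0.4724y+0.2021z = 0.0028
Cramer: x(z) = -0.0035+0.2524z;  y(z) = 0.0000-0.0000z
quadratic in z: (1.0637)z²+(-0.0150)z+(-0.1274)=0, √Δ=0.7363 → z ∈ {-0.3390, 0.3532}; z = -0.3390 (taking z<0)
x = -0.0891, y = 0.0000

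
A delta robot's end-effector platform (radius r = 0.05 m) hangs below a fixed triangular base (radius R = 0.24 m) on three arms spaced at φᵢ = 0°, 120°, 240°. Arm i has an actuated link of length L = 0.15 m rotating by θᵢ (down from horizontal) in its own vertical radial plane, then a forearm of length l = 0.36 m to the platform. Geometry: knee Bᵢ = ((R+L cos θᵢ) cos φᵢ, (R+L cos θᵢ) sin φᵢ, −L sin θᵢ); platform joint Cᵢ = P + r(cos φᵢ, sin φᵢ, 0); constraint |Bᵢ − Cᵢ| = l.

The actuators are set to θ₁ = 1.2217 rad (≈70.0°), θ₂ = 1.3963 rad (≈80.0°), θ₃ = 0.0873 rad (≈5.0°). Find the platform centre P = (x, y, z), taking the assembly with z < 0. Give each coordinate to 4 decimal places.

(-0.0494, -0.1291, -0.3096)

centre 1 = (0.2413·cos0.0°, 0.2413·sin0.0°, -0.1410) = (0.2413, 0.0000, -0.1410)
centre 2 = (0.2160·cos120.0°, 0.2160·sin120.0°, -0.1477) = (-0.1080, 0.1871, -0.1477)
centre 3 = (0.3394·cos240.0°, 0.3394·sin240.0°, -0.0131) = (-0.1697, -0.2940, -0.0131)
subtract pairs → two planes through P
[-0.6987 0.3742 -0.0135]·P = -0.0096;  [-0.8220 -0.5879 0.2557]·P = 0.0373
det = 0.7184;  x = -0.0116+0.1221z,  y = -0.0473+0.2642z
quadratic in z: (1.0847)z²+(0.1952)z+(-0.0436)=0, √Δ=0.4765 → z ∈ {-0.3096, 0.1297}; z = -0.3096 (taking z<0)
x = -0.0494, y = -0.1291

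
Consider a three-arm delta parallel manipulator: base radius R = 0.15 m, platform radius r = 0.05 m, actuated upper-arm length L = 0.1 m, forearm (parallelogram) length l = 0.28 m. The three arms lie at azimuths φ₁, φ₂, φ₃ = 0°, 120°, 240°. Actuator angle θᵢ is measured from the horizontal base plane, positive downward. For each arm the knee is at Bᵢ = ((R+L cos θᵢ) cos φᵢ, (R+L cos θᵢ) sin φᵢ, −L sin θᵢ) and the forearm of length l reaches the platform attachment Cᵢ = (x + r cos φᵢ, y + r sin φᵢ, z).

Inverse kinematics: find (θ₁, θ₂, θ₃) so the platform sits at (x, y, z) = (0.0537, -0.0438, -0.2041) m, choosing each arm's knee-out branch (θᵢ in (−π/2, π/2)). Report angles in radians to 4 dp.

arm 1 (φ=0.0°): x'=0.0537, y'=-0.0438
  e−x'=0.0463;  (l²−L²−(e−x')²−y'²−z²)/2L = 0.1134
  γ=atan2(-0.2041,0.0463)=-1.3477;  ψ=arccos(0.5419)=0.9981;  θ1=γ+ψ≈-0.3496
arm 2 (φ=120.0°): x'=-0.0648, y'=-0.0246
  A=0.1648, B=-0.2041, C=(l²−L²−A²−y'²−z²)/(2L)=-0.0051
  γ=atan2(-0.2041,0.1648)=-0.8916;  ψ=arccos(-0.0194)=1.5902;  θ2=γ+ψ≈0.6986
arm 3 (φ=240.0°): x'=0.0111, y'=0.0684
  A cos θ + B sin θ = C:  0.0889·cos θ + -0.2041·sin θ = 0.0708
  θ3 = atan2(B,A) + arccos(C/0.2226) = 0.0873

θ₁ = -0.3496, θ₂ = 0.6986, θ₃ = 0.0873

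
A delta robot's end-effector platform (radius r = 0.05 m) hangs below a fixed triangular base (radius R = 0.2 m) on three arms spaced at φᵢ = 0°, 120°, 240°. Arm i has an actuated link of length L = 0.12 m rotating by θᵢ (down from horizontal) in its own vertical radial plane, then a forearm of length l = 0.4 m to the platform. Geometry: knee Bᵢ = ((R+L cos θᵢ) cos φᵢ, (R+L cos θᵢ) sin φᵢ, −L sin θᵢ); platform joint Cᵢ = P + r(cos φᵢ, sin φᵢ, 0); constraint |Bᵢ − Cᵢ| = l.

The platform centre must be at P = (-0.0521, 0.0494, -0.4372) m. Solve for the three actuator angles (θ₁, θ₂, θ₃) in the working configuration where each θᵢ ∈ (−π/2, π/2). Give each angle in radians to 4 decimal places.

φ1=0.0° → target in arm frame (-0.0521, 0.0494)
  e−x'=0.2021;  (l²−L²−(e−x')²−y'²−z²)/2L = -0.3701
  θ1 = atan2(B,A) + arccos(C/0.4817) = 1.3094
rotate P by −φ2: (0.0688, 0.0204, -0.4372)
  e−x'=0.0812;  (l²−L²−(e−x')²−y'²−z²)/2L = -0.2190
  γ=atan2(-0.4372,0.0812)=-1.3872;  ψ=arccos(-0.4924)=2.0856;  θ2=γ+ψ≈0.6984
rotate P by −φ3: (-0.0167, -0.0698, -0.4372)
  e−x'=0.1667;  (l²−L²−(e−x')²−y'²−z²)/2L = -0.3259
  γ=atan2(-0.4372,0.1667)=-1.2065;  ψ=arccos(-0.6965)=2.3413;  θ3=γ+ψ≈1.1349

θ₁ = 1.3094, θ₂ = 0.6984, θ₃ = 1.1349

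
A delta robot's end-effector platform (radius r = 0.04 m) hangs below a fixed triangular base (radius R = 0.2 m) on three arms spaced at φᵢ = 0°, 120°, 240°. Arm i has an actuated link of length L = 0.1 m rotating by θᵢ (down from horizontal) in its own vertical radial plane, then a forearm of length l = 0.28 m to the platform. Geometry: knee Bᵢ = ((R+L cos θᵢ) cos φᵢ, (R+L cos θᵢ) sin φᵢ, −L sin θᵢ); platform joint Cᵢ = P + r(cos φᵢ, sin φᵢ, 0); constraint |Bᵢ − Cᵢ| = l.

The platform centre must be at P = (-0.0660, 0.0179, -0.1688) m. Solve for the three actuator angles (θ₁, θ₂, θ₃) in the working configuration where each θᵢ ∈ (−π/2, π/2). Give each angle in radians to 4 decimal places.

φ1=0.0° → target in arm frame (-0.0660, 0.0179)
  A cos θ + B sin θ = C:  0.2260·cos θ + -0.1688·sin θ = -0.0574
  θ1 = atan2(B,A) + arccos(C/0.2821) = 1.1344
φ2=120.0° → target in arm frame (0.0485, 0.0482)
  A=0.1115, B=-0.1688, C=(l²−L²−A²−y'²−z²)/(2L)=0.1258
  γ=atan2(-0.1688,0.1115)=-0.9871;  ψ=arccos(0.6216)=0.9000;  θ2=γ+ψ≈-0.0871
rotate P by −φ3: (0.0175, -0.0661, -0.1688)
  e−x'=0.1425;  (l²−L²−(e−x')²−y'²−z²)/2L = 0.0761
  √(A²+B²)=0.2209;  θ3 = -0.8697+1.2189 ≈ 0.3492

θ₁ = 1.1344, θ₂ = -0.0871, θ₃ = 0.3492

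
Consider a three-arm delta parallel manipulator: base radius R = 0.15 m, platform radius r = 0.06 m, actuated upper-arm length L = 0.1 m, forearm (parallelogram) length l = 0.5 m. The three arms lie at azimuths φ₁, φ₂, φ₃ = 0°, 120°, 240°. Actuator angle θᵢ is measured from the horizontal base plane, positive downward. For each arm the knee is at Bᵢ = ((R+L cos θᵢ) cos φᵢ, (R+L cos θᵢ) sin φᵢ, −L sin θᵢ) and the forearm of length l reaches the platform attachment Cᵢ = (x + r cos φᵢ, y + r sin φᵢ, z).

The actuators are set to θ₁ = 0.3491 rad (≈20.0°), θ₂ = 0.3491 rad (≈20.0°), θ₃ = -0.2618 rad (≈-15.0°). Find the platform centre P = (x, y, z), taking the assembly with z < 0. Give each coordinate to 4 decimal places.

centre 1 = (0.1840·cos0.0°, 0.1840·sin0.0°, -0.0342) = (0.1840, 0.0000, -0.0342)
arm 2 at φ=120.0°: (R−r)+L cos θ2 = 0.1840;  centre 2 = (-0.0920, 0.1593, -0.0342)
arm 3 at φ=240.0°: (R−r)+L cos θ3 = 0.1866;  centre 3 = (-0.0933, -0.1616, 0.0259)
subtract pairs → two planes through P
[-0.5519 0.3186 0.0000]·P = 0.0000;  [-0.5545 -0.3232 0.1202]·P = 0.0005
Cramer: x(z) = -0.0004+0.1078z;  y(z) = -0.0007+0.1868z
sphere 1 gives Az²+Bz+C=0 with A=1.0465, B=0.0284, C=-0.2148;  B²−4AC=0.9001;  roots -0.4668, 0.4397;  negative root z = -0.4668
x = -0.0508, y = -0.0879

(-0.0508, -0.0879, -0.4668)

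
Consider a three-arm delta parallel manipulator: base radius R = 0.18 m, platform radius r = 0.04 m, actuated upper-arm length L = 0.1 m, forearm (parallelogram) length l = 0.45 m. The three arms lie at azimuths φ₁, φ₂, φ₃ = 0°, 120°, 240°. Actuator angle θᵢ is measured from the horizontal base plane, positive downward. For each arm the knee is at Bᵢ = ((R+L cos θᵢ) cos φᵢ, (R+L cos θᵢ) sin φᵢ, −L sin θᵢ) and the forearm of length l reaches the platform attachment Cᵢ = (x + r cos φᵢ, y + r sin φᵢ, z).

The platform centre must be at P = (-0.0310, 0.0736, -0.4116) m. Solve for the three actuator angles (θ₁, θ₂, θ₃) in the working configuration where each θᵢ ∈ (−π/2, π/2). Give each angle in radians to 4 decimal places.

θ₁ = 0.5239, θ₂ = -0.0874, θ₃ = 0.6111

φ1=0.0° → target in arm frame (-0.0310, 0.0736)
  e−x'=0.1710;  (l²−L²−(e−x')²−y'²−z²)/2L = -0.0579
  θ1 = atan2(B,A) + arccos(C/0.4457) = 0.5239
rotate P by −φ2: (0.0792, -0.0100, -0.4116)
  A=0.0608, B=-0.4116, C=(l²−L²−A²−y'²−z²)/(2L)=0.0965
  √(A²+B²)=0.4161;  θ2 = -1.4242+1.3368 ≈ -0.0874
rotate P by −φ3: (-0.0482, -0.0636, -0.4116)
  e−x'=0.1882;  (l²−L²−(e−x')²−y'²−z²)/2L = -0.0820
  √(A²+B²)=0.4526;  θ3 = -1.1419+1.7530 ≈ 0.6111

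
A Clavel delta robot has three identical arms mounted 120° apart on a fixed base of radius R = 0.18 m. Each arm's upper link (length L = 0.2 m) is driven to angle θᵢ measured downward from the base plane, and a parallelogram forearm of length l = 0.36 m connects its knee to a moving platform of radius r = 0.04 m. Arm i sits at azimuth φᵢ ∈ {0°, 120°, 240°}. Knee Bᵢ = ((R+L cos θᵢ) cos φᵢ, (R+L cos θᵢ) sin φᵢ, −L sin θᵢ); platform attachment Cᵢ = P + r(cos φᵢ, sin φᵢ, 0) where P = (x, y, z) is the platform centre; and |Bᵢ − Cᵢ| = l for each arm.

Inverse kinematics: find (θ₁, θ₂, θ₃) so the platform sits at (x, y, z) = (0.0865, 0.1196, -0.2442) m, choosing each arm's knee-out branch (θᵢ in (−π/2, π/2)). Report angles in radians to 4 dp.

arm 1 (φ=0.0°): x'=0.0865, y'=0.1196
  A=0.0535, B=-0.2442, C=(l²−L²−A²−y'²−z²)/(2L)=0.0320
  √(A²+B²)=0.2500;  θ1 = -1.3551+1.4424 ≈ 0.0873
arm 2 (φ=120.0°): x'=0.0603, y'=-0.1347
  e−x'=0.0797;  (l²−L²−(e−x')²−y'²−z²)/2L = 0.0137
  γ=atan2(-0.2442,0.0797)=-1.2554;  ψ=arccos(0.0533)=1.5175;  θ2=γ+ψ≈0.2621
arm 3 (φ=240.0°): x'=-0.1468, y'=0.0151
  A cos θ + B sin θ = C:  0.2868·cos θ + -0.2442·sin θ = -0.1313
  √(A²+B²)=0.3767;  θ3 = -0.7053+1.9269 ≈ 1.2216

θ₁ = 0.0873, θ₂ = 0.2621, θ₃ = 1.2216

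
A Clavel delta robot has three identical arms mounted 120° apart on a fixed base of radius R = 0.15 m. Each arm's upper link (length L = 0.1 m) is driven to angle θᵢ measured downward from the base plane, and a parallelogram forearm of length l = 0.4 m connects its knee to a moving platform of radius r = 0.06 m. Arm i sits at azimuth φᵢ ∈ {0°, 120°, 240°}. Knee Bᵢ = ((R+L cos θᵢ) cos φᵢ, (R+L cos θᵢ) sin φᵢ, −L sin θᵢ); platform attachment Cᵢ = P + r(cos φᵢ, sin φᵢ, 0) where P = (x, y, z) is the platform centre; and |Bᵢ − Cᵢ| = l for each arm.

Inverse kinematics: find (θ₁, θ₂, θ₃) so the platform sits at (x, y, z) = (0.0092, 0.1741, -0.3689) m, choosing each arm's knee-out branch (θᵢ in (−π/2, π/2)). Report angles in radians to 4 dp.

θ₁ = 0.5240, θ₂ = -0.1743, θ₃ = 1.2218

φ1=0.0° → target in arm frame (0.0092, 0.1741)
  e−x'=0.0808;  (l²−L²−(e−x')²−y'²−z²)/2L = -0.1146
  √(A²+B²)=0.3776;  θ1 = -1.3552+1.8792 ≈ 0.5240
rotate P by −φ2: (0.1462, -0.0950, -0.3689)
  e−x'=-0.0562;  (l²−L²−(e−x')²−y'²−z²)/2L = 0.0086
  θ2 = atan2(B,A) + arccos(C/0.3732) = -0.1743
arm 3 (φ=240.0°): x'=-0.1554, y'=-0.0791
  A cos θ + B sin θ = C:  0.2454·cos θ + -0.3689·sin θ = -0.2628
  √(A²+B²)=0.4431;  θ3 = -0.9838+2.2056 ≈ 1.2218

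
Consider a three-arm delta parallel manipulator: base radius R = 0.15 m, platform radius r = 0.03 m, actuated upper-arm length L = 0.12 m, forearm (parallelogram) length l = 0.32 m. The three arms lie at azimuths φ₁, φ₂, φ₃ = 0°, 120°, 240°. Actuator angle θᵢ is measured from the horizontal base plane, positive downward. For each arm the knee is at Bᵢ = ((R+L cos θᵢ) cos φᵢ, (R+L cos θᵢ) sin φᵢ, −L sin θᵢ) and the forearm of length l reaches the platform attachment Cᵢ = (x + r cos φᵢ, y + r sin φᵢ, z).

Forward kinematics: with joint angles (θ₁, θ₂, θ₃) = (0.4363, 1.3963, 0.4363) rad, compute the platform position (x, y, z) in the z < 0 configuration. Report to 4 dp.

(0.0606, -0.1049, -0.3019)

φ1=0.0°: virtual centre (0.2288, 0.0000, -0.0507), radius l
arm 2 at φ=120.0°: (R−r)+L cos θ2 = 0.1408;  S2 = (-0.0704, 0.1220, -0.1182)
φ3=240.0°: virtual centre (-0.1144, -0.1981, -0.0507), radius l
subtract pairs → two planes through P
[-0.5984 0.2439 -0.1349]·P = -0.0211;  [-0.6863 -0.3962 0.0000]·P = 0.0000
Cramer: x(z) = 0.0207-0.1322z;  y(z) = -0.0358+0.2289z
sphere 1 gives Az²+Bz+C=0 with A=1.0699, B=0.1400, C=-0.0552;  B²−4AC=0.2560;  roots -0.3019, 0.1710;  negative root z = -0.3019
x = 0.0606, y = -0.1049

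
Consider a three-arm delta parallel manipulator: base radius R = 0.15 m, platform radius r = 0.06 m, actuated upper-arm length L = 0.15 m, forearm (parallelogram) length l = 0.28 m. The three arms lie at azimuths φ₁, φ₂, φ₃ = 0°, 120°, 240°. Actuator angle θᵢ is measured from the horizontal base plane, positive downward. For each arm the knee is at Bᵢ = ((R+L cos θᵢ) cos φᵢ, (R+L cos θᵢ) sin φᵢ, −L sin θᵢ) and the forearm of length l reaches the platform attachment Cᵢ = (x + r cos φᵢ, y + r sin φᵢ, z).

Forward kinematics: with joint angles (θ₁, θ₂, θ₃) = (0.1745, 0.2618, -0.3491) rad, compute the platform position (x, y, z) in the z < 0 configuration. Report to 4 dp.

(-0.0124, -0.0322, -0.1477)

centre 1 = (0.2377·cos0.0°, 0.2377·sin0.0°, -0.0260) = (0.2377, 0.0000, -0.0260)
arm 2 at φ=120.0°: ρ2 = 0.2349;  centre 2 = (-0.1174, 0.2034, -0.0388)
φ3=240.0°: virtual centre (-0.1155, -0.2000, 0.0513), radius l
subtract pairs → two planes through P
[-0.7103 0.4068 -0.0256]·P = -0.0005;  [-0.7064 -0.4000 0.1547]·P = -0.0012
det = 0.5715;  x = 0.0012+0.0922z,  y = 0.0009+0.2239z
quadratic in z: (1.0586)z²+(0.0089)z+(-0.0218)=0, √Δ=0.3039 → z ∈ {-0.1477, 0.1393}; z = -0.1477 (taking z<0)
x = -0.0124, y = -0.0322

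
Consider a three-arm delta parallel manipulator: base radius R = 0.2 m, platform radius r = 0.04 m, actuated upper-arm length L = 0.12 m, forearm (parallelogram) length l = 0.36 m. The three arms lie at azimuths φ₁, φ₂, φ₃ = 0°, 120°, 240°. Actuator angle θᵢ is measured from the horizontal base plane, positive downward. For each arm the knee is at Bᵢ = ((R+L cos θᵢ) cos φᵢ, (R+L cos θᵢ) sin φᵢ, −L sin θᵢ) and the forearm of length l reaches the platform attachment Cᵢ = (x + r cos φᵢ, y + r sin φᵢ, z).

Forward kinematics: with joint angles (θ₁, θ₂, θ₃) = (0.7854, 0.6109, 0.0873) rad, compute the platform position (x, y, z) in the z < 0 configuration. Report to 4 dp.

(-0.0443, -0.0433, -0.2950)

arm 1 at φ=0.0°: e+L cos θ1 = 0.2449;  O1 = (0.2449, 0.0000, -0.0849)
φ2=120.0°: virtual centre (-0.1291, 0.2237, -0.0688), radius l
O3 = (0.2795·cos240.0°, 0.2795·sin240.0°, -0.0105) = (-0.1398, -0.2421, -0.0105)
|O₂|²−|O₁|² = 0.0043;  |O₃|²−|O₁|² = 0.0111
[-0.7480 0.4474 0.0320]·P = 0.0043;  [-0.7692 -0.4842 0.1488]·P = 0.0111
Cramer: x(z) = -0.0100+0.1162z;  y(z) = -0.0071+0.1227z
quadratic in z: (1.0285)z²+(0.1087)z+(-0.0574)=0, √Δ=0.4980 → z ∈ {-0.2950, 0.1892}; z = -0.2950 (taking z<0)
x = -0.0443, y = -0.0433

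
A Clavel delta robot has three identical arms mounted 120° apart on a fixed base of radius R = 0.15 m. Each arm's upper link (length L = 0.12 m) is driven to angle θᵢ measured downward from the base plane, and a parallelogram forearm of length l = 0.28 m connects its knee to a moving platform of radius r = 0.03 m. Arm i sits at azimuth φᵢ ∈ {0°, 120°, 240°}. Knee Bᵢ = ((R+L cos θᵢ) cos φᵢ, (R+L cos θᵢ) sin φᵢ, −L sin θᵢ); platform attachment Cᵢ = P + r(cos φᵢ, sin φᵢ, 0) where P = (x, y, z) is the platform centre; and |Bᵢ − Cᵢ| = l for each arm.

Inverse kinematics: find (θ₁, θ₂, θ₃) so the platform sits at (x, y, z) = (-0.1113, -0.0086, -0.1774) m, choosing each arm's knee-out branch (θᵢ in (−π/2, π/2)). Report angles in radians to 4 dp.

arm 1 (φ=0.0°): x'=-0.1113, y'=-0.0086
  A cos θ + B sin θ = C:  0.2313·cos θ + -0.1774·sin θ = -0.0877
  γ=atan2(-0.1774,0.2313)=-0.6543;  ψ=arccos(-0.3008)=1.8763;  θ1=γ+ψ≈1.2221
rotate P by −φ2: (0.0482, 0.1007, -0.1774)
  A=0.0718, B=-0.1774, C=(l²−L²−A²−y'²−z²)/(2L)=0.0718
  θ2 = atan2(B,A) + arccos(C/0.1914) = -0.0001
arm 3 (φ=240.0°): x'=0.0631, y'=-0.0921
  e−x'=0.0569;  (l²−L²−(e−x')²−y'²−z²)/2L = 0.0867
  γ=atan2(-0.1774,0.0569)=-1.2604;  ψ=arccos(0.4654)=1.0867;  θ3=γ+ψ≈-0.1737

θ₁ = 1.2221, θ₂ = -0.0001, θ₃ = -0.1737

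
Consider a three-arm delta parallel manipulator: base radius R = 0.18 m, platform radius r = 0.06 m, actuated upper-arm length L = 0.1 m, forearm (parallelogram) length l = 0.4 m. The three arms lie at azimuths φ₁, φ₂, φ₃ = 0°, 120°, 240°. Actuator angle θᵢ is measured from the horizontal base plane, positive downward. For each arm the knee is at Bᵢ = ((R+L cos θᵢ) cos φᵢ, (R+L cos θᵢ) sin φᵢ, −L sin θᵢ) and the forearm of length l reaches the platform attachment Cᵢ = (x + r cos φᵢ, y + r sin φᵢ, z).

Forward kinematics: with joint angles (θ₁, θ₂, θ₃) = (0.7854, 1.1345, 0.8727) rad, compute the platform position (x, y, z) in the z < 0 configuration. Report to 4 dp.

(0.0288, -0.0302, -0.4352)

arm 1 at φ=0.0°: ρ1 = 0.1907;  O1 = (0.1907, 0.0000, -0.0707)
φ2=120.0°: virtual centre (-0.0811, 0.1405, -0.0906), radius l
φ3=240.0°: virtual centre (-0.0921, -0.1596, -0.0766), radius l
eliminate P² terms by subtracting sphere 1 from 2 and 3
[-0.5437 0.2810 -0.0398]·P = -0.0068;  [-0.5657 -0.3192 -0.0118]·P = -0.0015
det = 0.3325;  x = 0.0079+-0.0482z,  y = -0.0091+0.0485z
quadratic in z: (1.0047)z²+(0.1582)z+(-0.1215)=0, √Δ=0.7164 → z ∈ {-0.4352, 0.2778}; z = -0.4352 (taking z<0)
x = 0.0288, y = -0.0302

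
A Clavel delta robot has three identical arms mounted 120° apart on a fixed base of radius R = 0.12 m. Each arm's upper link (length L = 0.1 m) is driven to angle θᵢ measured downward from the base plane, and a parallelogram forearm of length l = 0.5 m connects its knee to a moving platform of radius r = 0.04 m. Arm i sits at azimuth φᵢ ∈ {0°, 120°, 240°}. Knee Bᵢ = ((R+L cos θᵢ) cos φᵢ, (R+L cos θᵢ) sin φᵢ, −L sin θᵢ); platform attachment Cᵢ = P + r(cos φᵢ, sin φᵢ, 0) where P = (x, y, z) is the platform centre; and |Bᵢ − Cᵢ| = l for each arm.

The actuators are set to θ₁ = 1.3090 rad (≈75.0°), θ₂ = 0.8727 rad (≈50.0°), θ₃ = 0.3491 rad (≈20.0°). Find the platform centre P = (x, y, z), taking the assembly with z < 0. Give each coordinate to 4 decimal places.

(-0.1344, -0.0825, -0.5273)

arm 1 at φ=0.0°: e+L cos θ1 = 0.1059;  S1 = (0.1059, 0.0000, -0.0966)
arm 2 at φ=120.0°: e+L cos θ2 = 0.1443;  S2 = (-0.0721, 0.1249, -0.0766)
φ3=240.0°: virtual centre (-0.0870, -0.1507, -0.0342), radius l
|S₂|²−|S₁|² = 0.0061;  |S₃|²−|S₁|² = 0.0109
[-0.3560 0.2499 0.0400]·P = 0.0061;  [-0.3857 -0.3013 0.1248]·P = 0.0109
Cramer: x(z) = -0.0225+0.2122z;  y(z) = -0.0074+0.1424z
into |P−S₁|² = l²: 1.0653z² + 0.1366z + -0.2241 = 0;  Δ = 0.9738;  z = -0.5273 or 0.3990 → z<0 root = -0.5273
x = -0.1344, y = -0.0825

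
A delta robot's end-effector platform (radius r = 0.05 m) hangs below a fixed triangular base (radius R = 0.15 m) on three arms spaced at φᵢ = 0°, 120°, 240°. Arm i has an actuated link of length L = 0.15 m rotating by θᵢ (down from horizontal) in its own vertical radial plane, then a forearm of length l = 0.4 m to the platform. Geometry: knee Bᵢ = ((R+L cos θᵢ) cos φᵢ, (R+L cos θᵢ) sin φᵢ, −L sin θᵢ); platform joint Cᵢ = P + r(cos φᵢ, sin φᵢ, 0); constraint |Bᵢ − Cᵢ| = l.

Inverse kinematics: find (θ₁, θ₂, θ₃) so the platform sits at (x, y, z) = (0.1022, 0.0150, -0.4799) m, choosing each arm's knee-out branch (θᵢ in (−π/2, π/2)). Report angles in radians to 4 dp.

θ₁ = 0.6980, θ₂ = 1.2215, θ₃ = 1.3086

arm 1 (φ=0.0°): x'=0.1022, y'=0.0150
  A cos θ + B sin θ = C:  -0.0022·cos θ + -0.4799·sin θ = -0.3101
  θ1 = atan2(B,A) + arccos(C/0.4799) = 0.6980
arm 2 (φ=120.0°): x'=-0.0381, y'=-0.0960
  A=0.1381, B=-0.4799, C=(l²−L²−A²−y'²−z²)/(2L)=-0.4037
  γ=atan2(-0.4799,0.1381)=-1.2906;  ψ=arccos(-0.8083)=2.5121;  θ2=γ+ψ≈1.2215
rotate P by −φ3: (-0.0641, 0.0810, -0.4799)
  A cos θ + B sin θ = C:  0.1641·cos θ + -0.4799·sin θ = -0.4210
  γ=atan2(-0.4799,0.1641)=-1.2413;  ψ=arccos(-0.8300)=2.5500;  θ3=γ+ψ≈1.3086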